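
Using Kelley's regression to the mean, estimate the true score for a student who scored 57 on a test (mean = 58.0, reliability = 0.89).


T_est = rxx * X + (1 - rxx) * mean
T_est = 0.89 * 57 + 0.11 * 58.0
T_est = 50.73 + 6.38
T_est = 57.11

57.11


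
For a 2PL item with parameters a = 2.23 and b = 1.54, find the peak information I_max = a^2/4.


For 2PL, max info at theta = b = 1.54
I_max = a^2 / 4 = 2.23^2 / 4
= 4.9729 / 4
I_max = 1.2432

1.2432


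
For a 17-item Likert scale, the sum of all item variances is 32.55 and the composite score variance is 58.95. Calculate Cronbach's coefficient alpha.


alpha = (k/(k-1)) * (1 - sum(si^2)/s_total^2)
= (17/16) * (1 - 32.55/58.95)
alpha = 0.4758

0.4758


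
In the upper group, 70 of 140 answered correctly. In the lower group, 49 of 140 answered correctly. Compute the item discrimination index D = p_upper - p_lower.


p_upper = 70/140 = 0.5
p_lower = 49/140 = 0.35
D = 0.5 - 0.35 = 0.15

0.15


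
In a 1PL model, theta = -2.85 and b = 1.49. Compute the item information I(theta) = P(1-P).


P = 1/(1+exp(-(-2.85-1.49))) = 0.0129
I = P*(1-P) = 0.0129 * 0.9871
I = 0.0127

0.0127


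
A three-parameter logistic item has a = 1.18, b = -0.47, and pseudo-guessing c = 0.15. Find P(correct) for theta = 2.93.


logit = 1.18*(2.93 - -0.47) = 4.012
P* = 1/(1 + exp(-4.012)) = 0.9822
P = 0.15 + (1 - 0.15) * 0.9822
P = 0.9849

0.9849


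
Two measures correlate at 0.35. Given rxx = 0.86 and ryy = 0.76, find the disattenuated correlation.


r_corrected = rxy / sqrt(rxx * ryy)
= 0.35 / sqrt(0.86 * 0.76)
= 0.35 / sqrt(0.6536)
= 0.35 / 0.808455
r_corrected = 0.4329

0.4329


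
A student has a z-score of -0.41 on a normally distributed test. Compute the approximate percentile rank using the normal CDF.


CDF(z) = 0.5 * (1 + erf(z/sqrt(2)))
erf(-0.2899) = -0.3182
CDF = 0.3409
Percentile rank = 0.3409 * 100 = 34.09

34.09


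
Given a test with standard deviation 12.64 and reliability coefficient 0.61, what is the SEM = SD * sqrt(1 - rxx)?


SEM = SD * sqrt(1 - rxx)
SEM = 12.64 * sqrt(1 - 0.61)
SEM = 12.64 * sqrt(0.39) = 12.64 * 0.6245
SEM = 7.8937

7.8937


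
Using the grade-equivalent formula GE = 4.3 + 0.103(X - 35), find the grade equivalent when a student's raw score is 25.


raw - median = 25 - 35 = -10
slope * diff = 0.103 * -10 = -1.03
GE = 4.3 + -1.03
GE = 3.27

3.27


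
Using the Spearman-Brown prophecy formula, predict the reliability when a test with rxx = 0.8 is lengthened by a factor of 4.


r_new = (n * rxx) / (1 + (n-1) * rxx)
r_new = (4 * 0.8) / (1 + 3 * 0.8)
r_new = 3.2 / 3.4
r_new = 0.9412

0.9412


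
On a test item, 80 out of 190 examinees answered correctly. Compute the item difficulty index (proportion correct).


Item difficulty p = number correct / total examinees
p = 80 / 190
p = 0.4211

0.4211


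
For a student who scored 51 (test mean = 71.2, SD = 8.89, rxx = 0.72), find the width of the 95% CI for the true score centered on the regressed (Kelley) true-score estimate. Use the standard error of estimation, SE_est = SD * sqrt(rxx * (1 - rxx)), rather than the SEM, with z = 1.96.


True score estimate = 0.72*51 + 0.28*71.2 = 56.656
SE_est = SD * sqrt(rxx * (1 - rxx)) = 8.89 * sqrt(0.72 * 0.28) = 8.89 * sqrt(0.2016) = 3.9916
CI = T_est +/- z * SE_est, so width = 2 * z * SE_est = 2 * 1.96 * 3.9916
Width = 15.6471

15.6471


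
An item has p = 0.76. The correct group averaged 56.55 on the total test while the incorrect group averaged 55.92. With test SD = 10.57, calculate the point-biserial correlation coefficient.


q = 1 - p = 0.24
rpb = ((M1 - M0) / SD) * sqrt(p * q)
rpb = ((56.55 - 55.92) / 10.57) * sqrt(0.76 * 0.24)
rpb = 0.0255

0.0255


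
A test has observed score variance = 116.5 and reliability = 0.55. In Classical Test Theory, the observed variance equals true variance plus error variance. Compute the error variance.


var_true = rxx * var_obs = 0.55 * 116.5 = 64.075
var_error = var_obs - var_true
var_error = 116.5 - 64.075
var_error = 52.425

52.425


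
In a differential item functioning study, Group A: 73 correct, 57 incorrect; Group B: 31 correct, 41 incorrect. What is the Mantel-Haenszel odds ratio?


Odds_A = 73/57 = 1.2807
Odds_B = 31/41 = 0.7561
OR = Odds_A / Odds_B = 1.2807 / 0.7561
Exactly, OR = (73 * 41) / (57 * 31) = 2993 / 1767
OR = 1.6938

1.6938


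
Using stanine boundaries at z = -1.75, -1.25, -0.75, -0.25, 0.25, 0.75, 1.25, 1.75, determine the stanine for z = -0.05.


Stanine boundaries: [-1.75, -1.25, -0.75, -0.25, 0.25, 0.75, 1.25, 1.75]
z = -0.05
Check each boundary:
  z >= -1.75 -> could be stanine 2
  z >= -1.25 -> could be stanine 3
  z >= -0.75 -> could be stanine 4
  z >= -0.25 -> could be stanine 5
  z < 0.25
  z < 0.75
  z < 1.25
  z < 1.75
Highest qualifying boundary gives stanine = 5

5


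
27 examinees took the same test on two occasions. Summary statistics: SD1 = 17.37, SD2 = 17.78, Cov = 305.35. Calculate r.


r = cov(X,Y) / (SD_X * SD_Y)
r = 305.35 / (17.37 * 17.78)
r = 305.35 / 308.8386
r = 0.9887

0.9887


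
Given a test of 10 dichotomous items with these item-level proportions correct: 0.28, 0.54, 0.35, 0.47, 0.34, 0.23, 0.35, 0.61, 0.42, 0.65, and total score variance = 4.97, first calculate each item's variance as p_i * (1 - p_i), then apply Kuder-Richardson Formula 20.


For each item, compute p_i * q_i:
  Item 1: 0.28 * 0.72 = 0.2016
  Item 2: 0.54 * 0.46 = 0.2484
  Item 3: 0.35 * 0.65 = 0.2275
  Item 4: 0.47 * 0.53 = 0.2491
  Item 5: 0.34 * 0.66 = 0.2244
  Item 6: 0.23 * 0.77 = 0.1771
  Item 7: 0.35 * 0.65 = 0.2275
  Item 8: 0.61 * 0.39 = 0.2379
  Item 9: 0.42 * 0.58 = 0.2436
  Item 10: 0.65 * 0.35 = 0.2275
Sum(p_i * q_i) = 0.2016 + 0.2484 + 0.2275 + 0.2491 + 0.2244 + 0.1771 + 0.2275 + 0.2379 + 0.2436 + 0.2275 = 2.2646
KR-20 = (k/(k-1)) * (1 - Sum(p_i*q_i) / Var_total)
= (10/9) * (1 - 2.2646/4.97)
= 1.1111 * 0.5443
KR-20 = 0.6048

0.6048


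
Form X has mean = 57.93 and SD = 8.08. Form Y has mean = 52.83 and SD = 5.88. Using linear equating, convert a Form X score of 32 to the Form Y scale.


slope = SD_Y / SD_X = 5.88 / 8.08 ~ 0.7277
intercept = mean_Y - slope * mean_X = 52.83 - (5.88 / 8.08) * 57.93 ~ 10.673
Y = slope * X + intercept. To avoid rounding drift from the rounded slope/intercept, evaluate the equivalent form Y = mean_Y + SD_Y * (X - mean_X) / SD_X at full precision:
Y = 52.83 + 5.88 * (32 - 57.93) / 8.08
Y = 52.83 - 5.88 * 25.93 / 8.08
Y = 52.83 - 152.4684 / 8.08
Y = 52.83 - 18.8699
Y = 33.9601

33.9601


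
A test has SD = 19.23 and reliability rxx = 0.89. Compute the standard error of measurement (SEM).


SEM = SD * sqrt(1 - rxx)
SEM = 19.23 * sqrt(1 - 0.89)
SEM = 19.23 * sqrt(0.11) = 19.23 * 0.331662
SEM = 6.3779

6.3779


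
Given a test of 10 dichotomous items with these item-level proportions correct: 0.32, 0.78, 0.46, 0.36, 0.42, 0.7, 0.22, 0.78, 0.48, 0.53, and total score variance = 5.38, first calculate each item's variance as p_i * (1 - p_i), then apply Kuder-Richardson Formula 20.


For each item, compute p_i * q_i:
  Item 1: 0.32 * 0.68 = 0.2176
  Item 2: 0.78 * 0.22 = 0.1716
  Item 3: 0.46 * 0.54 = 0.2484
  Item 4: 0.36 * 0.64 = 0.2304
  Item 5: 0.42 * 0.58 = 0.2436
  Item 6: 0.7 * 0.3 = 0.21
  Item 7: 0.22 * 0.78 = 0.1716
  Item 8: 0.78 * 0.22 = 0.1716
  Item 9: 0.48 * 0.52 = 0.2496
  Item 10: 0.53 * 0.47 = 0.2491
Sum(p_i * q_i) = 0.2176 + 0.1716 + 0.2484 + 0.2304 + 0.2436 + 0.21 + 0.1716 + 0.1716 + 0.2496 + 0.2491 = 2.1635
KR-20 = (k/(k-1)) * (1 - Sum(p_i*q_i) / Var_total)
= (10/9) * (1 - 2.1635/5.38)
= 1.1111 * 0.5979
KR-20 = 0.6643

0.6643


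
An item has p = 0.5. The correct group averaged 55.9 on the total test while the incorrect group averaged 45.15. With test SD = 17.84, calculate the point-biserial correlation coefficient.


q = 1 - p = 0.5
rpb = ((M1 - M0) / SD) * sqrt(p * q)
rpb = ((55.9 - 45.15) / 17.84) * sqrt(0.5 * 0.5)
rpb = 0.3013

0.3013


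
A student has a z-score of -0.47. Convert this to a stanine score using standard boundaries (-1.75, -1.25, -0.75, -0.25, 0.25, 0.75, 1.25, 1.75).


Stanine boundaries: [-1.75, -1.25, -0.75, -0.25, 0.25, 0.75, 1.25, 1.75]
z = -0.47
Check each boundary:
  z >= -1.75 -> could be stanine 2
  z >= -1.25 -> could be stanine 3
  z >= -0.75 -> could be stanine 4
  z < -0.25
  z < 0.25
  z < 0.75
  z < 1.25
  z < 1.75
Highest qualifying boundary gives stanine = 4

4


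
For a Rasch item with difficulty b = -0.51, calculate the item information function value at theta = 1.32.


P = 1/(1+exp(-(1.32--0.51))) = 0.8618
I = P*(1-P) = 0.8618 * 0.1382
I = 0.1191

0.1191


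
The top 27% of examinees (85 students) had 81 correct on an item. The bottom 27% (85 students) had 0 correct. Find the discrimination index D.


p_upper = 81/85 = 0.9529
p_lower = 0/85 = 0.0
D = 0.9529 - 0.0 = 0.9529

0.9529


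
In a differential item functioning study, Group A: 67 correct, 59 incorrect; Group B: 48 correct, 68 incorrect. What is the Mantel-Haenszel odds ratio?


Odds_A = 67/59 = 1.1356
Odds_B = 48/68 = 0.7059
OR = Odds_A / Odds_B = 1.1356 / 0.7059
Exactly, OR = (67 * 68) / (59 * 48) = 4556 / 2832
OR = 1.6088

1.6088


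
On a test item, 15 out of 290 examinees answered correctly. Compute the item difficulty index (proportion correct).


Item difficulty p = number correct / total examinees
p = 15 / 290
p = 0.0517

0.0517


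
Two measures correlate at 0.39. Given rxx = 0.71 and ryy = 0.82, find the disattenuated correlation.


r_corrected = rxy / sqrt(rxx * ryy)
= 0.39 / sqrt(0.71 * 0.82)
= 0.39 / sqrt(0.5822)
= 0.39 / 0.76302
r_corrected = 0.5111

0.5111


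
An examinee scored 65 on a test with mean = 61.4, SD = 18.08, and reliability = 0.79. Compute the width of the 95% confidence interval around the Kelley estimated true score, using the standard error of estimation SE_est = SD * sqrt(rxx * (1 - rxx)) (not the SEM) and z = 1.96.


True score estimate = 0.79*65 + 0.21*61.4 = 64.244
SE_est = SD * sqrt(rxx * (1 - rxx)) = 18.08 * sqrt(0.79 * 0.21) = 18.08 * sqrt(0.1659) = 7.364133
CI = T_est +/- z * SE_est, so width = 2 * z * SE_est = 2 * 1.96 * 7.364133
Width = 28.8674

28.8674


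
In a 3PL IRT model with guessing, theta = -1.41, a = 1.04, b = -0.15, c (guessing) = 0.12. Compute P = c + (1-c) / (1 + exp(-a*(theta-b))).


logit = 1.04*(-1.41 - -0.15) = -1.3104
P* = 1/(1 + exp(--1.3104)) = 0.2124
P = 0.12 + (1 - 0.12) * 0.2124
P = 0.3069

0.3069


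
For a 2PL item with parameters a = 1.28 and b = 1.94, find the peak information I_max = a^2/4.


For 2PL, max info at theta = b = 1.94
I_max = a^2 / 4 = 1.28^2 / 4
= 1.6384 / 4
I_max = 0.4096

0.4096


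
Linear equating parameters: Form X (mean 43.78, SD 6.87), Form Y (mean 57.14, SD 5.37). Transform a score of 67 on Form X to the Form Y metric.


slope = SD_Y / SD_X = 5.37 / 6.87 ~ 0.7817
intercept = mean_Y - slope * mean_X = 57.14 - (5.37 / 6.87) * 43.78 ~ 22.919
Y = slope * X + intercept. To avoid rounding drift from the rounded slope/intercept, evaluate the equivalent form Y = mean_Y + SD_Y * (X - mean_X) / SD_X at full precision:
Y = 57.14 + 5.37 * (67 - 43.78) / 6.87
Y = 57.14 + 5.37 * 23.22 / 6.87
Y = 57.14 + 124.6914 / 6.87
Y = 57.14 + 18.1501
Y = 75.2901

75.2901


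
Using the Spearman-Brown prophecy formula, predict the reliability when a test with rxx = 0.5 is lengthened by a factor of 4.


r_new = (n * rxx) / (1 + (n-1) * rxx)
r_new = (4 * 0.5) / (1 + 3 * 0.5)
r_new = 2.0 / 2.5
r_new = 0.8

0.8


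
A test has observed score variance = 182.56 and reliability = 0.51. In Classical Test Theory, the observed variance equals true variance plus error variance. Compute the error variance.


var_true = rxx * var_obs = 0.51 * 182.56 = 93.1056
var_error = var_obs - var_true
var_error = 182.56 - 93.1056
var_error = 89.4544

89.4544


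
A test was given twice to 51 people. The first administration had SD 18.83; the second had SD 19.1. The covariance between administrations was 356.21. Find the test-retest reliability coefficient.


r = cov(X,Y) / (SD_X * SD_Y)
r = 356.21 / (18.83 * 19.1)
r = 356.21 / 359.653
r = 0.9904

0.9904


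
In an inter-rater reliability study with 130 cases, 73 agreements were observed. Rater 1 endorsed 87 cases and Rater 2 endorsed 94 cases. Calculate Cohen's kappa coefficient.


P_o = 73/130 = 0.561538
P_e = (87*94 + 43*36) / 16900 = 0.575503
kappa = (P_o - P_e) / (1 - P_e)
kappa = (0.561538 - 0.575503) / (1 - 0.575503)
kappa = -0.0329

-0.0329


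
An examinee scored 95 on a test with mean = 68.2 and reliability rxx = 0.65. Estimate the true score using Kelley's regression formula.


T_est = rxx * X + (1 - rxx) * mean
T_est = 0.65 * 95 + 0.35 * 68.2
T_est = 61.75 + 23.87
T_est = 85.62

85.62


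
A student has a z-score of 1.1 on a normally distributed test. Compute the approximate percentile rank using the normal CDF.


CDF(z) = 0.5 * (1 + erf(z/sqrt(2)))
erf(0.7778) = 0.7287
CDF = 0.8643
Percentile rank = 0.8643 * 100 = 86.43

86.43


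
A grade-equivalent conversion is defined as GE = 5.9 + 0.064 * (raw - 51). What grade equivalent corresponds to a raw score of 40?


raw - median = 40 - 51 = -11
slope * diff = 0.064 * -11 = -0.704
GE = 5.9 + -0.704
GE = 5.196

5.196


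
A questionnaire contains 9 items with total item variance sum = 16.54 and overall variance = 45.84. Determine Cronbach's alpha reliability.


alpha = (k/(k-1)) * (1 - sum(si^2)/s_total^2)
= (9/8) * (1 - 16.54/45.84)
alpha = 0.7191

0.7191


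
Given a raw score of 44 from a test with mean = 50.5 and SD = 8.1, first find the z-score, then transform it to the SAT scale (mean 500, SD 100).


z = (X - mean) / SD = (44 - 50.5) / 8.1
z = -6.5 / 8.1
z = -0.8025
SAT-scale = SAT = 500 + 100z
Carry z at full precision (z = -6.5 / 8.1) into the conversion:
SAT-scale = 500 + 100 * (-6.5 / 8.1) = 500 + -650 / 8.1
SAT-scale = 500 + -80.2469
SAT-scale = 419.7531

419.7531


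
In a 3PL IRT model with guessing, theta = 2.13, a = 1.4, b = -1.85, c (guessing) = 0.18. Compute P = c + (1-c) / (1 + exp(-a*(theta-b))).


logit = 1.4*(2.13 - -1.85) = 5.572
P* = 1/(1 + exp(-5.572)) = 0.9962
P = 0.18 + (1 - 0.18) * 0.9962
P = 0.9969

0.9969


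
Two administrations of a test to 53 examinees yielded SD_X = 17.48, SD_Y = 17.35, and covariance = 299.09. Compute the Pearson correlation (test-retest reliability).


r = cov(X,Y) / (SD_X * SD_Y)
r = 299.09 / (17.48 * 17.35)
r = 299.09 / 303.278
r = 0.9862

0.9862


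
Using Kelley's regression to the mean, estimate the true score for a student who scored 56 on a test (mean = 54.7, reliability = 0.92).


T_est = rxx * X + (1 - rxx) * mean
T_est = 0.92 * 56 + 0.08 * 54.7
T_est = 51.52 + 4.376
T_est = 55.896

55.896


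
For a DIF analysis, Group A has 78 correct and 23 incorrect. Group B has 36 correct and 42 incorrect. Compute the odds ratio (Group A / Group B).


Odds_A = 78/23 = 3.3913
Odds_B = 36/42 = 0.8571
OR = Odds_A / Odds_B = 3.3913 / 0.8571
Exactly, OR = (78 * 42) / (23 * 36) = 3276 / 828
OR = 3.9565

3.9565


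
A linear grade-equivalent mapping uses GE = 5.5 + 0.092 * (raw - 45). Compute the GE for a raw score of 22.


raw - median = 22 - 45 = -23
slope * diff = 0.092 * -23 = -2.116
GE = 5.5 + -2.116
GE = 3.384

3.384


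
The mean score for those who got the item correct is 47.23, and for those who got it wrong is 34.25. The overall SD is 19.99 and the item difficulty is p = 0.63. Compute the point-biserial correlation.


q = 1 - p = 0.37
rpb = ((M1 - M0) / SD) * sqrt(p * q)
rpb = ((47.23 - 34.25) / 19.99) * sqrt(0.63 * 0.37)
rpb = 0.3135

0.3135


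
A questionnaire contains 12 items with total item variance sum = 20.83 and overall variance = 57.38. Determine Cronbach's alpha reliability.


alpha = (k/(k-1)) * (1 - sum(si^2)/s_total^2)
= (12/11) * (1 - 20.83/57.38)
alpha = 0.6949

0.6949


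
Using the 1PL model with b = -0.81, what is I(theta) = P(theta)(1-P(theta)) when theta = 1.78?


P = 1/(1+exp(-(1.78--0.81))) = 0.9302
I = P*(1-P) = 0.9302 * 0.0698
I = 0.0649

0.0649


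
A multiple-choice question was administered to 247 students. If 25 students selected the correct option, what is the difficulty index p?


Item difficulty p = number correct / total examinees
p = 25 / 247
p = 0.1012

0.1012


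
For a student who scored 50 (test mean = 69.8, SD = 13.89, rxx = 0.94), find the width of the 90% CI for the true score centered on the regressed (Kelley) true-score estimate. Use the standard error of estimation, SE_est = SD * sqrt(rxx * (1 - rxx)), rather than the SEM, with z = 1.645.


True score estimate = 0.94*50 + 0.06*69.8 = 51.188
SE_est = SD * sqrt(rxx * (1 - rxx)) = 13.89 * sqrt(0.94 * 0.06) = 13.89 * sqrt(0.0564) = 3.298692
CI = T_est +/- z * SE_est, so width = 2 * z * SE_est = 2 * 1.645 * 3.298692
Width = 10.8527

10.8527


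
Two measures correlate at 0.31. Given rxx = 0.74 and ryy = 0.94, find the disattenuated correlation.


r_corrected = rxy / sqrt(rxx * ryy)
= 0.31 / sqrt(0.74 * 0.94)
= 0.31 / sqrt(0.6956)
= 0.31 / 0.834026
r_corrected = 0.3717

0.3717


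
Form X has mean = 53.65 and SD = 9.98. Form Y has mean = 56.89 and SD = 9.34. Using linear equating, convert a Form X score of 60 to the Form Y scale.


slope = SD_Y / SD_X = 9.34 / 9.98 ~ 0.9359
intercept = mean_Y - slope * mean_X = 56.89 - (9.34 / 9.98) * 53.65 ~ 6.6805
Y = slope * X + intercept. To avoid rounding drift from the rounded slope/intercept, evaluate the equivalent form Y = mean_Y + SD_Y * (X - mean_X) / SD_X at full precision:
Y = 56.89 + 9.34 * (60 - 53.65) / 9.98
Y = 56.89 + 9.34 * 6.35 / 9.98
Y = 56.89 + 59.309 / 9.98
Y = 56.89 + 5.9428
Y = 62.8328

62.8328


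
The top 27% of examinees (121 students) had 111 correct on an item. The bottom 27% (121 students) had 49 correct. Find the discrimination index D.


p_upper = 111/121 = 0.9174
p_lower = 49/121 = 0.405
D = 0.9174 - 0.405 = 0.5124

0.5124


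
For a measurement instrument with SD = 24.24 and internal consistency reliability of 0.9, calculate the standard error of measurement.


SEM = SD * sqrt(1 - rxx)
SEM = 24.24 * sqrt(1 - 0.9)
SEM = 24.24 * sqrt(0.1) = 24.24 * 0.316228
SEM = 7.6654

7.6654


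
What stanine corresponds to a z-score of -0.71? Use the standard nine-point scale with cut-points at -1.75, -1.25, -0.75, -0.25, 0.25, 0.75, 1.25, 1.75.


Stanine boundaries: [-1.75, -1.25, -0.75, -0.25, 0.25, 0.75, 1.25, 1.75]
z = -0.71
Check each boundary:
  z >= -1.75 -> could be stanine 2
  z >= -1.25 -> could be stanine 3
  z >= -0.75 -> could be stanine 4
  z < -0.25
  z < 0.25
  z < 0.75
  z < 1.25
  z < 1.75
Highest qualifying boundary gives stanine = 4

4


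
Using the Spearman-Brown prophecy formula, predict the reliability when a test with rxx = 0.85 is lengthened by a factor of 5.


r_new = (n * rxx) / (1 + (n-1) * rxx)
r_new = (5 * 0.85) / (1 + 4 * 0.85)
r_new = 4.25 / 4.4
r_new = 0.9659

0.9659


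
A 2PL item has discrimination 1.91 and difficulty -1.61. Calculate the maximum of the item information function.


For 2PL, max info at theta = b = -1.61
I_max = a^2 / 4 = 1.91^2 / 4
= 3.6481 / 4
I_max = 0.912

0.912


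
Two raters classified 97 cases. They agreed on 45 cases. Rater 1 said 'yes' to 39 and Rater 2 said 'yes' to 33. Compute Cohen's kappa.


P_o = 45/97 = 0.463918
P_e = (39*33 + 58*64) / 9409 = 0.5313
kappa = (P_o - P_e) / (1 - P_e)
kappa = (0.463918 - 0.5313) / (1 - 0.5313)
kappa = -0.1438

-0.1438


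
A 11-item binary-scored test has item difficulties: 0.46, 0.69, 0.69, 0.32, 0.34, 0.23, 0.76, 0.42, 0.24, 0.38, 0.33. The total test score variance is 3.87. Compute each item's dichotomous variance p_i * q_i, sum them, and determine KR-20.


For each item, compute p_i * q_i:
  Item 1: 0.46 * 0.54 = 0.2484
  Item 2: 0.69 * 0.31 = 0.2139
  Item 3: 0.69 * 0.31 = 0.2139
  Item 4: 0.32 * 0.68 = 0.2176
  Item 5: 0.34 * 0.66 = 0.2244
  Item 6: 0.23 * 0.77 = 0.1771
  Item 7: 0.76 * 0.24 = 0.1824
  Item 8: 0.42 * 0.58 = 0.2436
  Item 9: 0.24 * 0.76 = 0.1824
  Item 10: 0.38 * 0.62 = 0.2356
  Item 11: 0.33 * 0.67 = 0.2211
Sum(p_i * q_i) = 0.2484 + 0.2139 + 0.2139 + 0.2176 + 0.2244 + 0.1771 + 0.1824 + 0.2436 + 0.1824 + 0.2356 + 0.2211 = 2.3604
KR-20 = (k/(k-1)) * (1 - Sum(p_i*q_i) / Var_total)
= (11/10) * (1 - 2.3604/3.87)
= 1.1 * 0.3901
KR-20 = 0.4291

0.4291


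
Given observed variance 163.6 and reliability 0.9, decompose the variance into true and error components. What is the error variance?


var_true = rxx * var_obs = 0.9 * 163.6 = 147.24
var_error = var_obs - var_true
var_error = 163.6 - 147.24
var_error = 16.36

16.36


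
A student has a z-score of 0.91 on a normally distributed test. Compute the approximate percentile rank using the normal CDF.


CDF(z) = 0.5 * (1 + erf(z/sqrt(2)))
erf(0.6435) = 0.6372
CDF = 0.8186
Percentile rank = 0.8186 * 100 = 81.86

81.86


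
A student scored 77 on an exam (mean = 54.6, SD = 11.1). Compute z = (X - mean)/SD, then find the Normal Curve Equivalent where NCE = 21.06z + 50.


z = (X - mean) / SD = (77 - 54.6) / 11.1
z = 22.4 / 11.1
z = 2.018
NCE = NCE = 21.06z + 50
Carry z at full precision (z = 22.4 / 11.1) into the conversion:
NCE = 21.06 * (22.4 / 11.1) + 50 = 471.744 / 11.1 + 50
NCE = 42.4995 + 50
NCE = 92.4995

92.4995


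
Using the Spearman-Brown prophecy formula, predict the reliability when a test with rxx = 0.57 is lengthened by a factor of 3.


r_new = (n * rxx) / (1 + (n-1) * rxx)
r_new = (3 * 0.57) / (1 + 2 * 0.57)
r_new = 1.71 / 2.14
r_new = 0.7991

0.7991


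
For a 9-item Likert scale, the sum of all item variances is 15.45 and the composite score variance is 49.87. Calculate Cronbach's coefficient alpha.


alpha = (k/(k-1)) * (1 - sum(si^2)/s_total^2)
= (9/8) * (1 - 15.45/49.87)
alpha = 0.7765

0.7765


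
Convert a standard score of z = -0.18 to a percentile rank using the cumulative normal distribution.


CDF(z) = 0.5 * (1 + erf(z/sqrt(2)))
erf(-0.1273) = -0.1428
CDF = 0.4286
Percentile rank = 0.4286 * 100 = 42.86

42.86


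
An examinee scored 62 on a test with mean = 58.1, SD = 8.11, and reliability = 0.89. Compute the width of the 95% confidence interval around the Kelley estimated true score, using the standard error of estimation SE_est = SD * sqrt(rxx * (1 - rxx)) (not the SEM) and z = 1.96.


True score estimate = 0.89*62 + 0.11*58.1 = 61.571
SE_est = SD * sqrt(rxx * (1 - rxx)) = 8.11 * sqrt(0.89 * 0.11) = 8.11 * sqrt(0.0979) = 2.537536
CI = T_est +/- z * SE_est, so width = 2 * z * SE_est = 2 * 1.96 * 2.537536
Width = 9.9471

9.9471


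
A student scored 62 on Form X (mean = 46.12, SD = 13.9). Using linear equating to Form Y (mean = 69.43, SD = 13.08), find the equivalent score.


slope = SD_Y / SD_X = 13.08 / 13.9 ~ 0.941
intercept = mean_Y - slope * mean_X = 69.43 - (13.08 / 13.9) * 46.12 ~ 26.0307
Y = slope * X + intercept. To avoid rounding drift from the rounded slope/intercept, evaluate the equivalent form Y = mean_Y + SD_Y * (X - mean_X) / SD_X at full precision:
Y = 69.43 + 13.08 * (62 - 46.12) / 13.9
Y = 69.43 + 13.08 * 15.88 / 13.9
Y = 69.43 + 207.7104 / 13.9
Y = 69.43 + 14.9432
Y = 84.3732

84.3732


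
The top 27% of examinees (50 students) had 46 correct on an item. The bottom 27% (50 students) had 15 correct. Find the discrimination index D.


p_upper = 46/50 = 0.92
p_lower = 15/50 = 0.3
D = 0.92 - 0.3 = 0.62

0.62


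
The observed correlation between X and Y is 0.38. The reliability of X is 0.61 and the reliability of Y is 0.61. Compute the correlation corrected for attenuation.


r_corrected = rxy / sqrt(rxx * ryy)
= 0.38 / sqrt(0.61 * 0.61)
= 0.38 / sqrt(0.3721)
= 0.38 / 0.61
r_corrected = 0.623

0.623


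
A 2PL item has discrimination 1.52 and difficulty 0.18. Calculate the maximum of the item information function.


For 2PL, max info at theta = b = 0.18
I_max = a^2 / 4 = 1.52^2 / 4
= 2.3104 / 4
I_max = 0.5776

0.5776


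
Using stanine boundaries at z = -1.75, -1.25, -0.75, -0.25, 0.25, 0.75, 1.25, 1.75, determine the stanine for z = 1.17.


Stanine boundaries: [-1.75, -1.25, -0.75, -0.25, 0.25, 0.75, 1.25, 1.75]
z = 1.17
Check each boundary:
  z >= -1.75 -> could be stanine 2
  z >= -1.25 -> could be stanine 3
  z >= -0.75 -> could be stanine 4
  z >= -0.25 -> could be stanine 5
  z >= 0.25 -> could be stanine 6
  z >= 0.75 -> could be stanine 7
  z < 1.25
  z < 1.75
Highest qualifying boundary gives stanine = 7

7


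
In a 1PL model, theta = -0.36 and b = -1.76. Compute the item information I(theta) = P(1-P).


P = 1/(1+exp(-(-0.36--1.76))) = 0.8022
I = P*(1-P) = 0.8022 * 0.1978
I = 0.1587

0.1587


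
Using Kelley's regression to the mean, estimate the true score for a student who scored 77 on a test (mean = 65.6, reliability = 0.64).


T_est = rxx * X + (1 - rxx) * mean
T_est = 0.64 * 77 + 0.36 * 65.6
T_est = 49.28 + 23.616
T_est = 72.896

72.896


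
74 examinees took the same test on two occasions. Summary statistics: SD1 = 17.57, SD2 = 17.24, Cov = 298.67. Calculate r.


r = cov(X,Y) / (SD_X * SD_Y)
r = 298.67 / (17.57 * 17.24)
r = 298.67 / 302.9068
r = 0.986

0.986


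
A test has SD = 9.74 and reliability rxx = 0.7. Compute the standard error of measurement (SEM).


SEM = SD * sqrt(1 - rxx)
SEM = 9.74 * sqrt(1 - 0.7)
SEM = 9.74 * sqrt(0.3) = 9.74 * 0.547723
SEM = 5.3348

5.3348


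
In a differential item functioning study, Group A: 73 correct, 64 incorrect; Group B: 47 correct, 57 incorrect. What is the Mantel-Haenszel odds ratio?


Odds_A = 73/64 = 1.1406
Odds_B = 47/57 = 0.8246
OR = Odds_A / Odds_B = 1.1406 / 0.8246
Exactly, OR = (73 * 57) / (64 * 47) = 4161 / 3008
OR = 1.3833

1.3833


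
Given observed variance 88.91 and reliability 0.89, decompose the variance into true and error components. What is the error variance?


var_true = rxx * var_obs = 0.89 * 88.91 = 79.1299
var_error = var_obs - var_true
var_error = 88.91 - 79.1299
var_error = 9.7801

9.7801


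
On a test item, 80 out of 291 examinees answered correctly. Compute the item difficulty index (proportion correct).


Item difficulty p = number correct / total examinees
p = 80 / 291
p = 0.2749

0.2749


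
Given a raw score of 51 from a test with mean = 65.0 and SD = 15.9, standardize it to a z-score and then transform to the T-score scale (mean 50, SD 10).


z = (X - mean) / SD = (51 - 65.0) / 15.9
z = -14.0 / 15.9
z = -0.8805
T-score = T = 50 + 10z
Carry z at full precision (z = -14.0 / 15.9) into the conversion:
T-score = 50 + 10 * (-14.0 / 15.9) = 50 + -140 / 15.9
T-score = 50 + -8.805
T-score = 41.195

41.195


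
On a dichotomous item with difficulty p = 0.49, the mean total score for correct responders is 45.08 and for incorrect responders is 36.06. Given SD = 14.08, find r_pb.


q = 1 - p = 0.51
rpb = ((M1 - M0) / SD) * sqrt(p * q)
rpb = ((45.08 - 36.06) / 14.08) * sqrt(0.49 * 0.51)
rpb = 0.3202

0.3202


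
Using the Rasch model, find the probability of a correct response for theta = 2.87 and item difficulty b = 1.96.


theta - b = 2.87 - 1.96 = 0.91
exp(-(theta - b)) = exp(-0.91) = 0.4025
P = 1 / (1 + 0.4025)
P = 0.713

0.713


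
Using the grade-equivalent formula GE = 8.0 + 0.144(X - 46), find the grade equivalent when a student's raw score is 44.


raw - median = 44 - 46 = -2
slope * diff = 0.144 * -2 = -0.288
GE = 8.0 + -0.288
GE = 7.712

7.712


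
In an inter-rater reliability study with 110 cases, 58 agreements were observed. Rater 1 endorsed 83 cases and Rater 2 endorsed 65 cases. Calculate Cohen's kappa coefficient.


P_o = 58/110 = 0.527273
P_e = (83*65 + 27*45) / 12100 = 0.546281
kappa = (P_o - P_e) / (1 - P_e)
kappa = (0.527273 - 0.546281) / (1 - 0.546281)
kappa = -0.0419

-0.0419


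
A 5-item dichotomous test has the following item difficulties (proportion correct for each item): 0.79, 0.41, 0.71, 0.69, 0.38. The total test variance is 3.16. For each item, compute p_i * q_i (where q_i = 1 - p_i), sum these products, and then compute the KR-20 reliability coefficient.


For each item, compute p_i * q_i:
  Item 1: 0.79 * 0.21 = 0.1659
  Item 2: 0.41 * 0.59 = 0.2419
  Item 3: 0.71 * 0.29 = 0.2059
  Item 4: 0.69 * 0.31 = 0.2139
  Item 5: 0.38 * 0.62 = 0.2356
Sum(p_i * q_i) = 0.1659 + 0.2419 + 0.2059 + 0.2139 + 0.2356 = 1.0632
KR-20 = (k/(k-1)) * (1 - Sum(p_i*q_i) / Var_total)
= (5/4) * (1 - 1.0632/3.16)
= 1.25 * 0.6635
KR-20 = 0.8294

0.8294


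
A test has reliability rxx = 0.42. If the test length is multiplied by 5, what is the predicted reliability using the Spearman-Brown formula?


r_new = (n * rxx) / (1 + (n-1) * rxx)
r_new = (5 * 0.42) / (1 + 4 * 0.42)
r_new = 2.1 / 2.68
r_new = 0.7836

0.7836


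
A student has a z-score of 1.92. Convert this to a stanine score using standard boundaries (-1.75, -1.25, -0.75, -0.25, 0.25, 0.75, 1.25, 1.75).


Stanine boundaries: [-1.75, -1.25, -0.75, -0.25, 0.25, 0.75, 1.25, 1.75]
z = 1.92
Check each boundary:
  z >= -1.75 -> could be stanine 2
  z >= -1.25 -> could be stanine 3
  z >= -0.75 -> could be stanine 4
  z >= -0.25 -> could be stanine 5
  z >= 0.25 -> could be stanine 6
  z >= 0.75 -> could be stanine 7
  z >= 1.25 -> could be stanine 8
  z >= 1.75 -> could be stanine 9
Highest qualifying boundary gives stanine = 9

9


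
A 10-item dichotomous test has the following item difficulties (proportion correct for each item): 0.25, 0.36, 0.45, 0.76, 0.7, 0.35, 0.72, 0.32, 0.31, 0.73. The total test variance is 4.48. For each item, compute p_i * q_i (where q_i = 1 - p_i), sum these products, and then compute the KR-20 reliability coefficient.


For each item, compute p_i * q_i:
  Item 1: 0.25 * 0.75 = 0.1875
  Item 2: 0.36 * 0.64 = 0.2304
  Item 3: 0.45 * 0.55 = 0.2475
  Item 4: 0.76 * 0.24 = 0.1824
  Item 5: 0.7 * 0.3 = 0.21
  Item 6: 0.35 * 0.65 = 0.2275
  Item 7: 0.72 * 0.28 = 0.2016
  Item 8: 0.32 * 0.68 = 0.2176
  Item 9: 0.31 * 0.69 = 0.2139
  Item 10: 0.73 * 0.27 = 0.1971
Sum(p_i * q_i) = 0.1875 + 0.2304 + 0.2475 + 0.1824 + 0.21 + 0.2275 + 0.2016 + 0.2176 + 0.2139 + 0.1971 = 2.1155
KR-20 = (k/(k-1)) * (1 - Sum(p_i*q_i) / Var_total)
= (10/9) * (1 - 2.1155/4.48)
= 1.1111 * 0.5278
KR-20 = 0.5864

0.5864


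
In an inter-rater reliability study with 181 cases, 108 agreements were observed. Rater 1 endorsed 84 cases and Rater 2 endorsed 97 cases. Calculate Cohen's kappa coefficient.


P_o = 108/181 = 0.596685
P_e = (84*97 + 97*84) / 32761 = 0.497421
kappa = (P_o - P_e) / (1 - P_e)
kappa = (0.596685 - 0.497421) / (1 - 0.497421)
kappa = 0.1975

0.1975


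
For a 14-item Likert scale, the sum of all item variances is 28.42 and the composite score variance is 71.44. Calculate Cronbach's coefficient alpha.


alpha = (k/(k-1)) * (1 - sum(si^2)/s_total^2)
= (14/13) * (1 - 28.42/71.44)
alpha = 0.6485

0.6485


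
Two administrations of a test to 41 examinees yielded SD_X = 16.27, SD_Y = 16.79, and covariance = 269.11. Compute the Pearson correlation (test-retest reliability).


r = cov(X,Y) / (SD_X * SD_Y)
r = 269.11 / (16.27 * 16.79)
r = 269.11 / 273.1733
r = 0.9851

0.9851


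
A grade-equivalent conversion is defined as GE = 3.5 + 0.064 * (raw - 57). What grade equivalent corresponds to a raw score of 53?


raw - median = 53 - 57 = -4
slope * diff = 0.064 * -4 = -0.256
GE = 3.5 + -0.256
GE = 3.244

3.244


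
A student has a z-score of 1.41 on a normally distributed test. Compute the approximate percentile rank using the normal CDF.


CDF(z) = 0.5 * (1 + erf(z/sqrt(2)))
erf(0.997) = 0.8415
CDF = 0.9207
Percentile rank = 0.9207 * 100 = 92.07

92.07


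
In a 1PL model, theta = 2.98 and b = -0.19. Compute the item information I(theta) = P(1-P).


P = 1/(1+exp(-(2.98--0.19))) = 0.9597
I = P*(1-P) = 0.9597 * 0.0403
I = 0.0387

0.0387


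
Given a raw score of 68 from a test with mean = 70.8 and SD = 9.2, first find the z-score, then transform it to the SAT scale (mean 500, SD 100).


z = (X - mean) / SD = (68 - 70.8) / 9.2
z = -2.8 / 9.2
z = -0.3043
SAT-scale = SAT = 500 + 100z
Carry z at full precision (z = -2.8 / 9.2) into the conversion:
SAT-scale = 500 + 100 * (-2.8 / 9.2) = 500 + -280 / 9.2
SAT-scale = 500 + -30.4348
SAT-scale = 469.5652

469.5652


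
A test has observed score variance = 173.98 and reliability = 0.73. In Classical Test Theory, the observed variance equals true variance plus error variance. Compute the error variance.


var_true = rxx * var_obs = 0.73 * 173.98 = 127.0054
var_error = var_obs - var_true
var_error = 173.98 - 127.0054
var_error = 46.9746

46.9746


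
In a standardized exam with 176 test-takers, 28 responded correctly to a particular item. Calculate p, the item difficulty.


Item difficulty p = number correct / total examinees
p = 28 / 176
p = 0.1591

0.1591


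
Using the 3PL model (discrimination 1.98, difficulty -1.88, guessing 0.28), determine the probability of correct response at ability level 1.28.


logit = 1.98*(1.28 - -1.88) = 6.2568
P* = 1/(1 + exp(-6.2568)) = 0.9981
P = 0.28 + (1 - 0.28) * 0.9981
P = 0.9986

0.9986


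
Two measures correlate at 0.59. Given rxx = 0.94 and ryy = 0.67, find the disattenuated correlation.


r_corrected = rxy / sqrt(rxx * ryy)
= 0.59 / sqrt(0.94 * 0.67)
= 0.59 / sqrt(0.6298)
= 0.59 / 0.793599
r_corrected = 0.7434

0.7434


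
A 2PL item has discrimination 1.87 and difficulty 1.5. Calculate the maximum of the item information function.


For 2PL, max info at theta = b = 1.5
I_max = a^2 / 4 = 1.87^2 / 4
= 3.4969 / 4
I_max = 0.8742

0.8742


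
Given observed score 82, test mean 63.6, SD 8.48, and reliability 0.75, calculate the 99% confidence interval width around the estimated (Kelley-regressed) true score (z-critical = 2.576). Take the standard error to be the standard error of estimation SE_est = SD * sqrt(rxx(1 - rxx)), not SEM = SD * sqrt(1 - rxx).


True score estimate = 0.75*82 + 0.25*63.6 = 77.4
SE_est = SD * sqrt(rxx * (1 - rxx)) = 8.48 * sqrt(0.75 * 0.25) = 8.48 * sqrt(0.1875) = 3.671948
CI = T_est +/- z * SE_est, so width = 2 * z * SE_est = 2 * 2.576 * 3.671948
Width = 18.9179

18.9179


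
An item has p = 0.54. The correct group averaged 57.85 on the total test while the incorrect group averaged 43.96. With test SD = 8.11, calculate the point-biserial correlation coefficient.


q = 1 - p = 0.46
rpb = ((M1 - M0) / SD) * sqrt(p * q)
rpb = ((57.85 - 43.96) / 8.11) * sqrt(0.54 * 0.46)
rpb = 0.8536

0.8536


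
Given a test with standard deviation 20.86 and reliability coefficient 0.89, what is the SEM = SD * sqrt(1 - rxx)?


SEM = SD * sqrt(1 - rxx)
SEM = 20.86 * sqrt(1 - 0.89)
SEM = 20.86 * sqrt(0.11) = 20.86 * 0.331662
SEM = 6.9185

6.9185


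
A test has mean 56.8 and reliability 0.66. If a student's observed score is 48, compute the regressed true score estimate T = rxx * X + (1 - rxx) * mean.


T_est = rxx * X + (1 - rxx) * mean
T_est = 0.66 * 48 + 0.34 * 56.8
T_est = 31.68 + 19.312
T_est = 50.992

50.992


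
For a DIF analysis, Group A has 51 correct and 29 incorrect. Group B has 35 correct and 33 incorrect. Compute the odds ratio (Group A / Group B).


Odds_A = 51/29 = 1.7586
Odds_B = 35/33 = 1.0606
OR = Odds_A / Odds_B = 1.7586 / 1.0606
Exactly, OR = (51 * 33) / (29 * 35) = 1683 / 1015
OR = 1.6581

1.6581


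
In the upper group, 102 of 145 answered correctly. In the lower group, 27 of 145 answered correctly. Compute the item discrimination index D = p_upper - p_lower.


p_upper = 102/145 = 0.7034
p_lower = 27/145 = 0.1862
D = 0.7034 - 0.1862 = 0.5172

0.5172


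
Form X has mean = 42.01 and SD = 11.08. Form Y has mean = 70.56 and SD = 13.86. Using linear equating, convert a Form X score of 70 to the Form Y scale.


slope = SD_Y / SD_X = 13.86 / 11.08 ~ 1.2509
intercept = mean_Y - slope * mean_X = 70.56 - (13.86 / 11.08) * 42.01 ~ 18.0096
Y = slope * X + intercept. To avoid rounding drift from the rounded slope/intercept, evaluate the equivalent form Y = mean_Y + SD_Y * (X - mean_X) / SD_X at full precision:
Y = 70.56 + 13.86 * (70 - 42.01) / 11.08
Y = 70.56 + 13.86 * 27.99 / 11.08
Y = 70.56 + 387.9414 / 11.08
Y = 70.56 + 35.0128
Y = 105.5728

105.5728


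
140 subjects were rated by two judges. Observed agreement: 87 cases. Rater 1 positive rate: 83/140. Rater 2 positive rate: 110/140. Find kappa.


P_o = 87/140 = 0.621429
P_e = (83*110 + 57*30) / 19600 = 0.553061
kappa = (P_o - P_e) / (1 - P_e)
kappa = (0.621429 - 0.553061) / (1 - 0.553061)
kappa = 0.153

0.153


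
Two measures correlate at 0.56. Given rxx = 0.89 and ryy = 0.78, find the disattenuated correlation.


r_corrected = rxy / sqrt(rxx * ryy)
= 0.56 / sqrt(0.89 * 0.78)
= 0.56 / sqrt(0.6942)
= 0.56 / 0.833187
r_corrected = 0.6721

0.6721


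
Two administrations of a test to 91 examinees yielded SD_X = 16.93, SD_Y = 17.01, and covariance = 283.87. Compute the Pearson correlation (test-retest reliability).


r = cov(X,Y) / (SD_X * SD_Y)
r = 283.87 / (16.93 * 17.01)
r = 283.87 / 287.9793
r = 0.9857

0.9857


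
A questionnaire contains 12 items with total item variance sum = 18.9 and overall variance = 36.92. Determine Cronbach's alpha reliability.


alpha = (k/(k-1)) * (1 - sum(si^2)/s_total^2)
= (12/11) * (1 - 18.9/36.92)
alpha = 0.5325

0.5325


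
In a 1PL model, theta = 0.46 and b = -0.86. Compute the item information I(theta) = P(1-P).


P = 1/(1+exp(-(0.46--0.86))) = 0.7892
I = P*(1-P) = 0.7892 * 0.2108
I = 0.1664

0.1664


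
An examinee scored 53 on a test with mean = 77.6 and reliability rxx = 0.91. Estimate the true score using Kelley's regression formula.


T_est = rxx * X + (1 - rxx) * mean
T_est = 0.91 * 53 + 0.09 * 77.6
T_est = 48.23 + 6.984
T_est = 55.214

55.214


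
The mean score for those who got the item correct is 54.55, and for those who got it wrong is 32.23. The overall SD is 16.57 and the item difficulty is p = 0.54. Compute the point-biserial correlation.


q = 1 - p = 0.46
rpb = ((M1 - M0) / SD) * sqrt(p * q)
rpb = ((54.55 - 32.23) / 16.57) * sqrt(0.54 * 0.46)
rpb = 0.6713

0.6713


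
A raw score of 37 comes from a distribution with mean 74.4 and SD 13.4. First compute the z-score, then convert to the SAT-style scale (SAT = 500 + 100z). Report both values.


z = (X - mean) / SD = (37 - 74.4) / 13.4
z = -37.4 / 13.4
z = -2.791
SAT-scale = SAT = 500 + 100z
Carry z at full precision (z = -37.4 / 13.4) into the conversion:
SAT-scale = 500 + 100 * (-37.4 / 13.4) = 500 + -3740 / 13.4
SAT-scale = 500 + -279.1045
SAT-scale = 220.8955

220.8955


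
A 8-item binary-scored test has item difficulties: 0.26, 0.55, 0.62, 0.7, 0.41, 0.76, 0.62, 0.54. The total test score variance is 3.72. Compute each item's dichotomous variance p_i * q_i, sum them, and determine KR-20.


For each item, compute p_i * q_i:
  Item 1: 0.26 * 0.74 = 0.1924
  Item 2: 0.55 * 0.45 = 0.2475
  Item 3: 0.62 * 0.38 = 0.2356
  Item 4: 0.7 * 0.3 = 0.21
  Item 5: 0.41 * 0.59 = 0.2419
  Item 6: 0.76 * 0.24 = 0.1824
  Item 7: 0.62 * 0.38 = 0.2356
  Item 8: 0.54 * 0.46 = 0.2484
Sum(p_i * q_i) = 0.1924 + 0.2475 + 0.2356 + 0.21 + 0.2419 + 0.1824 + 0.2356 + 0.2484 = 1.7938
KR-20 = (k/(k-1)) * (1 - Sum(p_i*q_i) / Var_total)
= (8/7) * (1 - 1.7938/3.72)
= 1.1429 * 0.5178
KR-20 = 0.5918

0.5918


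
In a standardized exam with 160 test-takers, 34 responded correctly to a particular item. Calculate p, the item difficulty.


Item difficulty p = number correct / total examinees
p = 34 / 160
p = 0.2125

0.2125


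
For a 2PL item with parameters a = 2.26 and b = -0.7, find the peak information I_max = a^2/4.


For 2PL, max info at theta = b = -0.7
I_max = a^2 / 4 = 2.26^2 / 4
= 5.1076 / 4
I_max = 1.2769

1.2769


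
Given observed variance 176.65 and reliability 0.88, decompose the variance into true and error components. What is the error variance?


var_true = rxx * var_obs = 0.88 * 176.65 = 155.452
var_error = var_obs - var_true
var_error = 176.65 - 155.452
var_error = 21.198

21.198


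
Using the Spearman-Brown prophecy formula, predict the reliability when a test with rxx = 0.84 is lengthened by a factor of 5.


r_new = (n * rxx) / (1 + (n-1) * rxx)
r_new = (5 * 0.84) / (1 + 4 * 0.84)
r_new = 4.2 / 4.36
r_new = 0.9633

0.9633
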